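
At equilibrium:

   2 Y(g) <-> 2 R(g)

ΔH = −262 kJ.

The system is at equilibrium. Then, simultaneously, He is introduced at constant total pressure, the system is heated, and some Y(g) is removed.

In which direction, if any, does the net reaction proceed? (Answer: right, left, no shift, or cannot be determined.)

Adding inert gas at constant total pressure expands the volume, scaling every reacting partial pressure by the same factor. Δn_gas = 2 − 2 = 0, so Q is unchanged — no shift.
The forward reaction is exothermic. Raising T favours the endothermic direction — shift to the left.
Removing Y (g), a reactant, drives the reaction to the left.
Only the nonzero effect(s) matter; the net shift is to the left.

left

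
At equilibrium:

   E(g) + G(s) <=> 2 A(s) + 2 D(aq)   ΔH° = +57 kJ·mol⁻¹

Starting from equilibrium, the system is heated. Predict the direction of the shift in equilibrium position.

The forward reaction is endothermic. Raising T favours the endothermic direction — shift to the right.

right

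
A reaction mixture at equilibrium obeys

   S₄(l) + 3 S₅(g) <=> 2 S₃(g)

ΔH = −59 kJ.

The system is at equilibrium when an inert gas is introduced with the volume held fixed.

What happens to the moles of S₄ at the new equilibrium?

unchanged

At constant volume, adding an inert gas leaves every reacting species' partial pressure unchanged, so Q is unchanged — no shift from this change.
No net shift occurs, so the amount of S₄ is unchanged.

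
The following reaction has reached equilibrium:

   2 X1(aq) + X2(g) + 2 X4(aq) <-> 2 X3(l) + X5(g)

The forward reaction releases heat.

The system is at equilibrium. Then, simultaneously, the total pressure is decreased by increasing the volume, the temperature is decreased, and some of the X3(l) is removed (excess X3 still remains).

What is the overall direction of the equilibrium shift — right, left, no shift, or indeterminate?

Gas moles: reactants 1, products 1. Δn_gas = 0, so a volume change leaves Q equal to K — no shift from this change.
The forward reaction is exothermic. Lowering T favours the exothermic direction — shift to the right.
X3 is a pure liquid; its activity is 1 regardless of amount, so Q is unaffected — no shift from this change.
Only the nonzero effect(s) matter; the net shift is to the right.

right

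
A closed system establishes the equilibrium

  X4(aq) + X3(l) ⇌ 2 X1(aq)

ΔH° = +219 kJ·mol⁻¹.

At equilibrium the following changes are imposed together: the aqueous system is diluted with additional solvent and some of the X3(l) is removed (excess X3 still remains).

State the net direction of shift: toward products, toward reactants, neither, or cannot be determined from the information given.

right

Dilution lowers every aqueous concentration by the same factor. Δn_aq = 2 − 1 = +1, so the system shifts toward the side with more dissolved moles — to the right.
X3 is a pure liquid; its activity is 1 regardless of amount, so Q is unaffected — no shift from this change.
Only the nonzero effect(s) matter; the net shift is to the right.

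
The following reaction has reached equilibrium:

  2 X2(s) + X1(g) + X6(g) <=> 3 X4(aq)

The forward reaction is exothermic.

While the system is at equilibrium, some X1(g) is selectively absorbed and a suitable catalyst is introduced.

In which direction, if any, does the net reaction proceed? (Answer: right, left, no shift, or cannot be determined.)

left

Removing X1 (g), a reactant, drives the reaction to the left.
A catalyst speeds both forward and reverse rates equally; it changes neither Q nor K — no shift from this change.
Only the nonzero effect(s) matter; the net shift is to the left.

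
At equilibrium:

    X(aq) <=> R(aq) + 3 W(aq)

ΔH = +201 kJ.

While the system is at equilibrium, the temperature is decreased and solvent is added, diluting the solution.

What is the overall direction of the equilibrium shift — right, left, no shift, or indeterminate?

The forward reaction is endothermic. Lowering T favours the exothermic direction — shift to the left.
Dilution lowers every aqueous concentration by the same factor. Δn_aq = 4 − 1 = +3, so the system shifts toward the side with more dissolved moles — to the right.
The individual effects push in opposite directions; without quantitative information the net direction cannot be determined.

cannot be determined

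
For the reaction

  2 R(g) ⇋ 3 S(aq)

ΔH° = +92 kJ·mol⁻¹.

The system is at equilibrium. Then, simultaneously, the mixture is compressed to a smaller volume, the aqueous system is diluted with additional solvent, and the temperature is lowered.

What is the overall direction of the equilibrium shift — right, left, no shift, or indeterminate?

cannot be determined

Gas moles: reactants 2, products 0 (Δn_gas = -2). Compression shifts the system toward the side with fewer moles of gas — to the right.
Dilution lowers every aqueous concentration by the same factor. Δn_aq = 3 − 0 = +3, so the system shifts toward the side with more dissolved moles — to the right.
The forward reaction is endothermic. Lowering T favours the exothermic direction — shift to the left.
The individual effects push in opposite directions; without quantitative information the net direction cannot be determined.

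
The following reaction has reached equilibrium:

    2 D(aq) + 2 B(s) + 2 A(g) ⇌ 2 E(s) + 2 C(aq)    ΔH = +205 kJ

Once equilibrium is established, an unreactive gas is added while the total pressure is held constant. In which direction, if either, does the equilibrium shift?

Adding inert gas at constant total pressure expands the volume and lowers every reacting partial pressure. With Δn_gas = 0 − 2 = -2, Q moves away from K toward the side with fewer gas moles, so the system shifts toward the side with more gas moles — to the left.

left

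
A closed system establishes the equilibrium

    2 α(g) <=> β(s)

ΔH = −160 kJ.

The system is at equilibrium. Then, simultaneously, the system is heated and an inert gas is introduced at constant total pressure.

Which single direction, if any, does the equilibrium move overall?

The forward reaction is exothermic. Raising T favours the endothermic direction — shift to the left.
Adding inert gas at constant total pressure expands the volume and lowers every reacting partial pressure. With Δn_gas = 0 − 2 = -2, Q moves away from K toward the side with fewer gas moles, so the system shifts toward the side with more gas moles — to the left.
All effects act in the same direction — net shift to the left.

left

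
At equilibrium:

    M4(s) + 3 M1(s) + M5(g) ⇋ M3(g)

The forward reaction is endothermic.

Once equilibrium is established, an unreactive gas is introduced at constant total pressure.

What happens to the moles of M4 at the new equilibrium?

unchanged

Adding inert gas at constant total pressure expands the volume, scaling every reacting partial pressure by the same factor. Δn_gas = 1 − 1 = 0, so Q is unchanged — no shift.
No net shift occurs, so the amount of M4 is unchanged.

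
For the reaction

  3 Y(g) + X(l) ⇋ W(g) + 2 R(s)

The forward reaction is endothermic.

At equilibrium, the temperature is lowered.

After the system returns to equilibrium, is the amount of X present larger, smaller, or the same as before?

increases

The forward reaction is endothermic. Lowering T favours the exothermic direction — shift to the left.
The net shift is to the left. X is a reactant, so its amount increases.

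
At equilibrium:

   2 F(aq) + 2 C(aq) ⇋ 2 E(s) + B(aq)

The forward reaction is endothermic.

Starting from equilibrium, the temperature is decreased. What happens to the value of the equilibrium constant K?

decreases

K depends on temperature via the van 't Hoff relation. The forward reaction is endothermic, so lowering T decreases K.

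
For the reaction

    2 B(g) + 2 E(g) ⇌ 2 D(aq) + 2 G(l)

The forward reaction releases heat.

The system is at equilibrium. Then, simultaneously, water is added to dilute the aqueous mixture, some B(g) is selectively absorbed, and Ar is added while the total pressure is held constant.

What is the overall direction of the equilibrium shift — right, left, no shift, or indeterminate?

cannot be determined

Dilution lowers every aqueous concentration by the same factor. Δn_aq = 2 − 0 = +2, so the system shifts toward the side with more dissolved moles — to the right.
Removing B (g), a reactant, drives the reaction to the left.
Adding inert gas at constant total pressure expands the volume and lowers every reacting partial pressure. With Δn_gas = 0 − 4 = -4, Q moves away from K toward the side with fewer gas moles, so the system shifts toward the side with more gas moles — to the left.
The individual effects push in opposite directions; without quantitative information the net direction cannot be determined.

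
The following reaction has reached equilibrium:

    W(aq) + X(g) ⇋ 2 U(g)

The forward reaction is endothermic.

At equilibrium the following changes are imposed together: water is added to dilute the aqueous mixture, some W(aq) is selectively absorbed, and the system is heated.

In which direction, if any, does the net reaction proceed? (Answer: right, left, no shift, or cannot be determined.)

cannot be determined

Dilution lowers every aqueous concentration by the same factor. Δn_aq = 0 − 1 = -1, so the system shifts toward the side with more dissolved moles — to the left.
Removing W (aq), a reactant, drives the reaction to the left.
The forward reaction is endothermic. Raising T favours the endothermic direction — shift to the right.
The individual effects push in opposite directions; without quantitative information the net direction cannot be determined.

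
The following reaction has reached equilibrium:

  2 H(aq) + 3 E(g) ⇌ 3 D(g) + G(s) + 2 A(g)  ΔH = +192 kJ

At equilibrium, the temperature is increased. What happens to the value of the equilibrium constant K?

increases

K depends on temperature via the van 't Hoff relation. The forward reaction is endothermic, so raising T increases K.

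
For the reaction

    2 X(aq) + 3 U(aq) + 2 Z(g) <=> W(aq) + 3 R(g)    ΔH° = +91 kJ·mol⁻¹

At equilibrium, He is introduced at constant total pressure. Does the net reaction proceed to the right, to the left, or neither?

right

Adding inert gas at constant total pressure expands the volume and lowers every reacting partial pressure. With Δn_gas = 3 − 2 = +1, Q moves away from K toward the side with fewer gas moles, so the system shifts toward the side with more gas moles — to the right.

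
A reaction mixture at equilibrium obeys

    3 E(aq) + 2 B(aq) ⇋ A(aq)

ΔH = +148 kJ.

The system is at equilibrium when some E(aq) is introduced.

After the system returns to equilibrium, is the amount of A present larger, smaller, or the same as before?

increases

Adding E (aq), a reactant, drives the reaction to the right.
The net shift is to the right. A is a product, so its amount increases.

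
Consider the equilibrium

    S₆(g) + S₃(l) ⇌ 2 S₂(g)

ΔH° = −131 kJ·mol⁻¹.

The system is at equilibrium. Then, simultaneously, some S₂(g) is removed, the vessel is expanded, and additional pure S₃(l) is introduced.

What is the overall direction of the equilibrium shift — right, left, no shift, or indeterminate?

Removing S₂ (g), a product, drives the reaction to the right.
Gas moles: reactants 1, products 2 (Δn_gas = +1). Expansion shifts the system toward the side with more moles of gas — to the right.
S₃ is a pure liquid; its activity is 1 regardless of amount, so Q is unaffected — no shift from this change.
Only the nonzero effect(s) matter; the net shift is to the right.

right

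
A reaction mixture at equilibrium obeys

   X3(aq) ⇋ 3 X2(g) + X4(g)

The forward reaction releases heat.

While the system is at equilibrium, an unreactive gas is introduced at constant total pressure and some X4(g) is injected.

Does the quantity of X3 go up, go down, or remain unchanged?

Adding inert gas at constant total pressure expands the volume and lowers every reacting partial pressure. With Δn_gas = 4 − 0 = +4, Q moves away from K toward the side with fewer gas moles, so the system shifts toward the side with more gas moles — to the right.
Adding X4 (g), a product, drives the reaction to the left.
The two effects oppose each other, so the net shift — and hence the change in X3 — cannot be determined from the given information.

cannot be determined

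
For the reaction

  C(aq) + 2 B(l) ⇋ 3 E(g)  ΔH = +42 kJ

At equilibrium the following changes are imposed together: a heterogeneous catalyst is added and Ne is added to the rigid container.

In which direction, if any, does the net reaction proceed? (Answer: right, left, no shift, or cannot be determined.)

no shift

A catalyst speeds both forward and reverse rates equally; it changes neither Q nor K — no shift from this change.
At constant volume, adding an inert gas leaves every reacting species' partial pressure unchanged, so Q is unchanged — no shift from this change.
None of the changes alters Q relative to K, so there is no net shift.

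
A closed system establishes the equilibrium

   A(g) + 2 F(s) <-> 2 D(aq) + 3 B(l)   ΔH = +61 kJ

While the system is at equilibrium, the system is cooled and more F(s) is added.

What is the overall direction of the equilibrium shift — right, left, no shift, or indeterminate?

left

The forward reaction is endothermic. Lowering T favours the exothermic direction — shift to the left.
F is a pure solid; its activity is 1 regardless of amount, so Q is unaffected — no shift from this change.
Only the nonzero effect(s) matter; the net shift is to the left.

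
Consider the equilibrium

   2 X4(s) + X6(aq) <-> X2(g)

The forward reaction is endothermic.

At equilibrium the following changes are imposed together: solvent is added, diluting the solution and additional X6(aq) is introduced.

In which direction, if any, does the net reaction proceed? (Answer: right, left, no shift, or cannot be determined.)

cannot be determined

Dilution lowers every aqueous concentration by the same factor. Δn_aq = 0 − 1 = -1, so the system shifts toward the side with more dissolved moles — to the left.
Adding X6 (aq), a reactant, drives the reaction to the right.
The individual effects push in opposite directions; without quantitative information the net direction cannot be determined.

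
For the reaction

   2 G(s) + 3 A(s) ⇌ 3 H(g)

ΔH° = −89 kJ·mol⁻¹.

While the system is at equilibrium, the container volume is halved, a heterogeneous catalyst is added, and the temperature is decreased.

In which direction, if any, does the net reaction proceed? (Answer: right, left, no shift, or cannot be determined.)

Gas moles: reactants 0, products 3 (Δn_gas = +3). Compression shifts the system toward the side with fewer moles of gas — to the left.
A catalyst speeds both forward and reverse rates equally; it changes neither Q nor K — no shift from this change.
The forward reaction is exothermic. Lowering T favours the exothermic direction — shift to the right.
The individual effects push in opposite directions; without quantitative information the net direction cannot be determined.

cannot be determined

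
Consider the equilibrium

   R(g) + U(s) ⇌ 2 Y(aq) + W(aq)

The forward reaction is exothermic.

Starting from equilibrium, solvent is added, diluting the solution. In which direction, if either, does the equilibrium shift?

Dilution lowers every aqueous concentration by the same factor. Δn_aq = 3 − 0 = +3, so the system shifts toward the side with more dissolved moles — to the right.

right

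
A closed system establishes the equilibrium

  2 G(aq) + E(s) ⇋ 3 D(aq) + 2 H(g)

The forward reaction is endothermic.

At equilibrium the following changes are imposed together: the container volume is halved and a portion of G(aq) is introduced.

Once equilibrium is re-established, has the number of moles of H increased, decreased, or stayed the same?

Gas moles: reactants 0, products 2 (Δn_gas = +2). Compression shifts the system toward the side with fewer moles of gas — to the left.
Adding G (aq), a reactant, drives the reaction to the right.
The two effects oppose each other, so the net shift — and hence the change in H — cannot be determined from the given information.

cannot be determined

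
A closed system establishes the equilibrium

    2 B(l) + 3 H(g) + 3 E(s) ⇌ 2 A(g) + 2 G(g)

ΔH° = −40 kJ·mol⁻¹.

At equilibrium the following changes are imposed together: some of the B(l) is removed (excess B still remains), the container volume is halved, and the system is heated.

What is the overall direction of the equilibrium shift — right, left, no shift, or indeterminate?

B is a pure liquid; its activity is 1 regardless of amount, so Q is unaffected — no shift from this change.
Gas moles: reactants 3, products 4 (Δn_gas = +1). Compression shifts the system toward the side with fewer moles of gas — to the left.
The forward reaction is exothermic. Raising T favours the endothermic direction — shift to the left.
Only the nonzero effect(s) matter; the net shift is to the left.

left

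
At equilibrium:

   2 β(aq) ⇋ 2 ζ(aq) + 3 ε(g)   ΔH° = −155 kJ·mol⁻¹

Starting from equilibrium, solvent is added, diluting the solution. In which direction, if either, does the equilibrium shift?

Dilution scales every aqueous concentration by the same factor. Δn_aq = 2 − 2 = 0, so Q is unchanged — no shift.

no shift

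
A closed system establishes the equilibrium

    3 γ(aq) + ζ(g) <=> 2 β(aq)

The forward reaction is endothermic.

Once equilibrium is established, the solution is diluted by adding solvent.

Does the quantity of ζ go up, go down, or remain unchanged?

Dilution lowers every aqueous concentration by the same factor. Δn_aq = 2 − 3 = -1, so the system shifts toward the side with more dissolved moles — to the left.
The net shift is to the left. ζ is a reactant, so its amount increases.

increases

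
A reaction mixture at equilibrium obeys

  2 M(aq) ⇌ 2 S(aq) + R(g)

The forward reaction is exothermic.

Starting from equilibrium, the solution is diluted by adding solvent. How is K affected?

The equilibrium constant depends only on temperature. This perturbation changes neither the position of equilibrium nor K.

unchanged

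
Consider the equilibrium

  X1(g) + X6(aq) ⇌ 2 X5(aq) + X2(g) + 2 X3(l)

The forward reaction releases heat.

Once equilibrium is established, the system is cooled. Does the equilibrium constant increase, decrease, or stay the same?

K depends on temperature via the van 't Hoff relation. The forward reaction is exothermic, so lowering T increases K.

increases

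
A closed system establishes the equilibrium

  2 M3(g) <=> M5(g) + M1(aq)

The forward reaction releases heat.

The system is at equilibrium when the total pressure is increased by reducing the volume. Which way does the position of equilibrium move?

right

Gas moles: reactants 2, products 1 (Δn_gas = -1). Compression shifts the system toward the side with fewer moles of gas — to the right.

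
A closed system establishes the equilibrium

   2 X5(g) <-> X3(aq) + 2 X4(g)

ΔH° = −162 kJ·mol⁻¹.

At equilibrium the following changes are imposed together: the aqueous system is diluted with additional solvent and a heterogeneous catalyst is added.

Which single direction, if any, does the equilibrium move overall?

Dilution lowers every aqueous concentration by the same factor. Δn_aq = 1 − 0 = +1, so the system shifts toward the side with more dissolved moles — to the right.
A catalyst speeds both forward and reverse rates equally; it changes neither Q nor K — no shift from this change.
Only the nonzero effect(s) matter; the net shift is to the right.

right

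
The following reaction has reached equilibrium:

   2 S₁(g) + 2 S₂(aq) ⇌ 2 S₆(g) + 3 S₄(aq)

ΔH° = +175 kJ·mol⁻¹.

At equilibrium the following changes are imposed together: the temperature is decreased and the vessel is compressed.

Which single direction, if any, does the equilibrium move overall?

left

The forward reaction is endothermic. Lowering T favours the exothermic direction — shift to the left.
Gas moles: reactants 2, products 2. Δn_gas = 0, so a volume change leaves Q equal to K — no shift from this change.
Only the nonzero effect(s) matter; the net shift is to the left.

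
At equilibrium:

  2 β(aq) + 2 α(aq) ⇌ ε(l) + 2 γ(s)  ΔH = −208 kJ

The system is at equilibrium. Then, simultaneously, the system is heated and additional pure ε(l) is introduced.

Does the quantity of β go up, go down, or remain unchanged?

The forward reaction is exothermic. Raising T favours the endothermic direction — shift to the left.
ε is a pure liquid; its activity is 1 regardless of amount, so Q is unaffected — no shift from this change.
The net shift is to the left. β is a reactant, so its amount increases.

increases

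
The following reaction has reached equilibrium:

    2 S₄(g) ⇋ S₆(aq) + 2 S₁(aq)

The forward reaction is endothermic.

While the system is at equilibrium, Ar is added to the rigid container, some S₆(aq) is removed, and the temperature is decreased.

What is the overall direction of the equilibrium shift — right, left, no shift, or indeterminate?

At constant volume, adding an inert gas leaves every reacting species' partial pressure unchanged, so Q is unchanged — no shift from this change.
Removing S₆ (aq), a product, drives the reaction to the right.
The forward reaction is endothermic. Lowering T favours the exothermic direction — shift to the left.
The individual effects push in opposite directions; without quantitative information the net direction cannot be determined.

cannot be determined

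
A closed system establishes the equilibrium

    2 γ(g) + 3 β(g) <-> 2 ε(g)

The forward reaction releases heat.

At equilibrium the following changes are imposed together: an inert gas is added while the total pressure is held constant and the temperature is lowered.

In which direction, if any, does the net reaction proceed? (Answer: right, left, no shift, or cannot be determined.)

cannot be determined

Adding inert gas at constant total pressure expands the volume and lowers every reacting partial pressure. With Δn_gas = 2 − 5 = -3, Q moves away from K toward the side with fewer gas moles, so the system shifts toward the side with more gas moles — to the left.
The forward reaction is exothermic. Lowering T favours the exothermic direction — shift to the right.
The individual effects push in opposite directions; without quantitative information the net direction cannot be determined.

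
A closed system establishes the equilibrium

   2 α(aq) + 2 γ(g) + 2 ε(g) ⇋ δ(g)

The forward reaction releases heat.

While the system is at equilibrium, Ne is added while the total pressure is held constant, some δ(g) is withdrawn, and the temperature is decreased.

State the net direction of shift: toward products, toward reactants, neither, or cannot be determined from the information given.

Adding inert gas at constant total pressure expands the volume and lowers every reacting partial pressure. With Δn_gas = 1 − 4 = -3, Q moves away from K toward the side with fewer gas moles, so the system shifts toward the side with more gas moles — to the left.
Removing δ (g), a product, drives the reaction to the right.
The forward reaction is exothermic. Lowering T favours the exothermic direction — shift to the right.
The individual effects push in opposite directions; without quantitative information the net direction cannot be determined.

cannot be determined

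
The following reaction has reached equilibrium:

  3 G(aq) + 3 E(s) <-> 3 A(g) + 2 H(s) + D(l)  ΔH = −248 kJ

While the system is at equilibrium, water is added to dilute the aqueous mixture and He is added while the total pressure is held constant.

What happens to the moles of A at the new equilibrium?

cannot be determined

Dilution lowers every aqueous concentration by the same factor. Δn_aq = 0 − 3 = -3, so the system shifts toward the side with more dissolved moles — to the left.
Adding inert gas at constant total pressure expands the volume and lowers every reacting partial pressure. With Δn_gas = 3 − 0 = +3, Q moves away from K toward the side with fewer gas moles, so the system shifts toward the side with more gas moles — to the right.
The two effects oppose each other, so the net shift — and hence the change in A — cannot be determined from the given information.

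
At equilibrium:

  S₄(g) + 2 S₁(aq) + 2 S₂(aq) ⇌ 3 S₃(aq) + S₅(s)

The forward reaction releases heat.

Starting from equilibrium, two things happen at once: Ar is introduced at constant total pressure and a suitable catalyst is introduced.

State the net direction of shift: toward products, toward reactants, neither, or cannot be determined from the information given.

Adding inert gas at constant total pressure expands the volume and lowers every reacting partial pressure. With Δn_gas = 0 − 1 = -1, Q moves away from K toward the side with fewer gas moles, so the system shifts toward the side with more gas moles — to the left.
A catalyst speeds both forward and reverse rates equally; it changes neither Q nor K — no shift from this change.
Only the nonzero effect(s) matter; the net shift is to the left.

left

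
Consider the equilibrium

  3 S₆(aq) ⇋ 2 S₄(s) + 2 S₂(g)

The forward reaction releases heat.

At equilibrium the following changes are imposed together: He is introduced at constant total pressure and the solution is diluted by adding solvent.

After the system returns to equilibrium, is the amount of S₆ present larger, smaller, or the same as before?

cannot be determined

Adding inert gas at constant total pressure expands the volume and lowers every reacting partial pressure. With Δn_gas = 2 − 0 = +2, Q moves away from K toward the side with fewer gas moles, so the system shifts toward the side with more gas moles — to the right.
Dilution lowers every aqueous concentration by the same factor. Δn_aq = 0 − 3 = -3, so the system shifts toward the side with more dissolved moles — to the left.
The two effects oppose each other, so the net shift — and hence the change in S₆ — cannot be determined from the given information.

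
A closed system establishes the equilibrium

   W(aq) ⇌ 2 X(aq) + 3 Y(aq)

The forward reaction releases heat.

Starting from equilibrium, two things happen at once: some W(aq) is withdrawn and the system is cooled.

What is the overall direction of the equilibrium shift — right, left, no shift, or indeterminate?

cannot be determined

Removing W (aq), a reactant, drives the reaction to the left.
The forward reaction is exothermic. Lowering T favours the exothermic direction — shift to the right.
The individual effects push in opposite directions; without quantitative information the net direction cannot be determined.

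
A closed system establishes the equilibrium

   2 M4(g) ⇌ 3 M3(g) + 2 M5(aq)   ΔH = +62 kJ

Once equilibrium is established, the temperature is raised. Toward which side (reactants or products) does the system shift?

The forward reaction is endothermic. Raising T favours the endothermic direction — shift to the right.

right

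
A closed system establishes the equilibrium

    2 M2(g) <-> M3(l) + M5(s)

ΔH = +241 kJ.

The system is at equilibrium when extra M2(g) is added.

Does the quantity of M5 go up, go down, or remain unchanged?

Adding M2 (g), a reactant, drives the reaction to the right.
The net shift is to the right. M5 is a product, so its amount increases.

increases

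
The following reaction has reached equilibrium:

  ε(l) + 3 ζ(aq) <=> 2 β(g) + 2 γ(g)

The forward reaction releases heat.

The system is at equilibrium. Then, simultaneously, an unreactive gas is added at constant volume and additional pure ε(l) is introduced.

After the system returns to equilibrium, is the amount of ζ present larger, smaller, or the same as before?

At constant volume, adding an inert gas leaves every reacting species' partial pressure unchanged, so Q is unchanged — no shift from this change.
ε is a pure liquid; its activity is 1 regardless of amount, so Q is unaffected — no shift from this change.
No net shift occurs, so the amount of ζ is unchanged.

unchanged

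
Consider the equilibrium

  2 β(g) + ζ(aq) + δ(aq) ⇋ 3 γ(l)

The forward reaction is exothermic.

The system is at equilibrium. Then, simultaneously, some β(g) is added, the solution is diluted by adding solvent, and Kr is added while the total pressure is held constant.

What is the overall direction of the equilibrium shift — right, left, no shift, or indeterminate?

Adding β (g), a reactant, drives the reaction to the right.
Dilution lowers every aqueous concentration by the same factor. Δn_aq = 0 − 2 = -2, so the system shifts toward the side with more dissolved moles — to the left.
Adding inert gas at constant total pressure expands the volume and lowers every reacting partial pressure. With Δn_gas = 0 − 2 = -2, Q moves away from K toward the side with fewer gas moles, so the system shifts toward the side with more gas moles — to the left.
The individual effects push in opposite directions; without quantitative information the net direction cannot be determined.

cannot be determined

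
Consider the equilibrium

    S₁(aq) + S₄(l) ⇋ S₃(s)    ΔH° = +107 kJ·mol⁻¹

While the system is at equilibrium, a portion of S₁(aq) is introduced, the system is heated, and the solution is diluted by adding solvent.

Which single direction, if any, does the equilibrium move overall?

cannot be determined

Adding S₁ (aq), a reactant, drives the reaction to the right.
The forward reaction is endothermic. Raising T favours the endothermic direction — shift to the right.
Dilution lowers every aqueous concentration by the same factor. Δn_aq = 0 − 1 = -1, so the system shifts toward the side with more dissolved moles — to the left.
The individual effects push in opposite directions; without quantitative information the net direction cannot be determined.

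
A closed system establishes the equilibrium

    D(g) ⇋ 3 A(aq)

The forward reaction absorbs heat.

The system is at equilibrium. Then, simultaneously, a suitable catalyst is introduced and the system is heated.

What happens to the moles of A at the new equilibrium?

increases

A catalyst speeds both forward and reverse rates equally; it changes neither Q nor K — no shift from this change.
The forward reaction is endothermic. Raising T favours the endothermic direction — shift to the right.
The net shift is to the right. A is a product, so its amount increases.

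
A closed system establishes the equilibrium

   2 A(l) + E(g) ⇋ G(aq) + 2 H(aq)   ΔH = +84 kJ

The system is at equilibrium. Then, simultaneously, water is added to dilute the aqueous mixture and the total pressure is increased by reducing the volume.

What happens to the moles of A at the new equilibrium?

decreases

Dilution lowers every aqueous concentration by the same factor. Δn_aq = 3 − 0 = +3, so the system shifts toward the side with more dissolved moles — to the right.
Gas moles: reactants 1, products 0 (Δn_gas = -1). Compression shifts the system toward the side with fewer moles of gas — to the right.
The net shift is to the right. A is a reactant, so its amount decreases.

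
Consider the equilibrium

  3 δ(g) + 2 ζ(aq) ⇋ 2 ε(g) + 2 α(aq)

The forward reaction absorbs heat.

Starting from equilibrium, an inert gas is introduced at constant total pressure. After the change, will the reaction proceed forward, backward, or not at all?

Adding inert gas at constant total pressure expands the volume and lowers every reacting partial pressure. With Δn_gas = 2 − 3 = -1, Q moves away from K toward the side with fewer gas moles, so the system shifts toward the side with more gas moles — to the left.

left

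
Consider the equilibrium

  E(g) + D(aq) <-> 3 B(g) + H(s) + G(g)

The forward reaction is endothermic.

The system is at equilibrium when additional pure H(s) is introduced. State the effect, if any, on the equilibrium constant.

The equilibrium constant depends only on temperature. This perturbation changes neither the position of equilibrium nor K.

unchanged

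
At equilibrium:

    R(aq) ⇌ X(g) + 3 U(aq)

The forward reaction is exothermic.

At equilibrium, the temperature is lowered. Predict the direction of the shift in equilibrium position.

right

The forward reaction is exothermic. Lowering T favours the exothermic direction — shift to the right.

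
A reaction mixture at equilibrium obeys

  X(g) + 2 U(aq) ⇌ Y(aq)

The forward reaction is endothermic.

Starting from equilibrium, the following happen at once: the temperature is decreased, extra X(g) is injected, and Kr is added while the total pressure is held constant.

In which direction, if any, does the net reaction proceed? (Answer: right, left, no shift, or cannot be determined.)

The forward reaction is endothermic. Lowering T favours the exothermic direction — shift to the left.
Adding X (g), a reactant, drives the reaction to the right.
Adding inert gas at constant total pressure expands the volume and lowers every reacting partial pressure. With Δn_gas = 0 − 1 = -1, Q moves away from K toward the side with fewer gas moles, so the system shifts toward the side with more gas moles — to the left.
The individual effects push in opposite directions; without quantitative information the net direction cannot be determined.

cannot be determined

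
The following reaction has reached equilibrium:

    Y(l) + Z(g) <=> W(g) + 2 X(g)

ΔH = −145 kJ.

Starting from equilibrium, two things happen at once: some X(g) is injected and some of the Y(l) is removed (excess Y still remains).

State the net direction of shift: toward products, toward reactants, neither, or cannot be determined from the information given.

left

Adding X (g), a product, drives the reaction to the left.
Y is a pure liquid; its activity is 1 regardless of amount, so Q is unaffected — no shift from this change.
Only the nonzero effect(s) matter; the net shift is to the left.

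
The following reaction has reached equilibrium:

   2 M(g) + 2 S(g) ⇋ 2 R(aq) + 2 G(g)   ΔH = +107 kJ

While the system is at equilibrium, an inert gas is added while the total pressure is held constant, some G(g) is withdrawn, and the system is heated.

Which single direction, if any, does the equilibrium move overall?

cannot be determined

Adding inert gas at constant total pressure expands the volume and lowers every reacting partial pressure. With Δn_gas = 2 − 4 = -2, Q moves away from K toward the side with fewer gas moles, so the system shifts toward the side with more gas moles — to the left.
Removing G (g), a product, drives the reaction to the right.
The forward reaction is endothermic. Raising T favours the endothermic direction — shift to the right.
The individual effects push in opposite directions; without quantitative information the net direction cannot be determined.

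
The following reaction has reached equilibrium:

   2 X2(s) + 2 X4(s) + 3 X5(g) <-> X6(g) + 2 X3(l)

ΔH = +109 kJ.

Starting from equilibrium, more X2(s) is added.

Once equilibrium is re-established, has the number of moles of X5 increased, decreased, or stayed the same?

X2 is a pure solid; its activity is 1 regardless of amount, so Q is unaffected — no shift from this change.
No net shift occurs, so the amount of X5 is unchanged.

unchanged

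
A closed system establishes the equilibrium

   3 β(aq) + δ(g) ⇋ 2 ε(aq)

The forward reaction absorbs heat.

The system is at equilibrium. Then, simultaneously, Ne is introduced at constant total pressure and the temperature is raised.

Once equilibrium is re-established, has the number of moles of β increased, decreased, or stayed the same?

cannot be determined

Adding inert gas at constant total pressure expands the volume and lowers every reacting partial pressure. With Δn_gas = 0 − 1 = -1, Q moves away from K toward the side with fewer gas moles, so the system shifts toward the side with more gas moles — to the left.
The forward reaction is endothermic. Raising T favours the endothermic direction — shift to the right.
The two effects oppose each other, so the net shift — and hence the change in β — cannot be determined from the given information.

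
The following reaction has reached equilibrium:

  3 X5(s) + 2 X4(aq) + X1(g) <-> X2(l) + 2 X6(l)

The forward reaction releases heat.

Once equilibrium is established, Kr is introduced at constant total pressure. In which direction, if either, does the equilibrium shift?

left

Adding inert gas at constant total pressure expands the volume and lowers every reacting partial pressure. With Δn_gas = 0 − 1 = -1, Q moves away from K toward the side with fewer gas moles, so the system shifts toward the side with more gas moles — to the left.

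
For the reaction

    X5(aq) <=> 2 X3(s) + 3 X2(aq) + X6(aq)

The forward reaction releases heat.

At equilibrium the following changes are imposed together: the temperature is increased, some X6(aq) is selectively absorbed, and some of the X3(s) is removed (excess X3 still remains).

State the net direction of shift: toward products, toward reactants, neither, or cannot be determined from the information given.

The forward reaction is exothermic. Raising T favours the endothermic direction — shift to the left.
Removing X6 (aq), a product, drives the reaction to the right.
X3 is a pure solid; its activity is 1 regardless of amount, so Q is unaffected — no shift from this change.
The individual effects push in opposite directions; without quantitative information the net direction cannot be determined.

cannot be determined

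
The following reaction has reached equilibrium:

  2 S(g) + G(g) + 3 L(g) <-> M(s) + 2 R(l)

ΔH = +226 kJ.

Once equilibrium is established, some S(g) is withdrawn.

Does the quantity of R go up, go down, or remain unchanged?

decreases

Removing S (g), a reactant, drives the reaction to the left.
The net shift is to the left. R is a product, so its amount decreases.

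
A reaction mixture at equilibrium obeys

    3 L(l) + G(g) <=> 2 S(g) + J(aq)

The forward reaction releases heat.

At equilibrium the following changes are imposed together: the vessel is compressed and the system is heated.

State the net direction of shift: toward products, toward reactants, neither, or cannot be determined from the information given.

left

Gas moles: reactants 1, products 2 (Δn_gas = +1). Compression shifts the system toward the side with fewer moles of gas — to the left.
The forward reaction is exothermic. Raising T favours the endothermic direction — shift to the left.
All effects act in the same direction — net shift to the left.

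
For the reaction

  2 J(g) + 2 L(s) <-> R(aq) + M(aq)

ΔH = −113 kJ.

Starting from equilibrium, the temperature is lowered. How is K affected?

K depends on temperature via the van 't Hoff relation. The forward reaction is exothermic, so lowering T increases K.

increases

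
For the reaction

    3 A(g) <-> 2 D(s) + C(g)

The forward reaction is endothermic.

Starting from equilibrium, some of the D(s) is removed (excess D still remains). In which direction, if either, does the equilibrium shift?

no shift

D is a pure solid; its activity is 1 regardless of amount, so Q is unaffected — no shift from this change.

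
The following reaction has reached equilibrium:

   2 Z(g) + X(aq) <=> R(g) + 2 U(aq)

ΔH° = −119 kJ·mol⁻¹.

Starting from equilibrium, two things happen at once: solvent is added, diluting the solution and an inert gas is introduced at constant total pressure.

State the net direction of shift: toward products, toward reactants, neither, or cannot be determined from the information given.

Dilution lowers every aqueous concentration by the same factor. Δn_aq = 2 − 1 = +1, so the system shifts toward the side with more dissolved moles — to the right.
Adding inert gas at constant total pressure expands the volume and lowers every reacting partial pressure. With Δn_gas = 1 − 2 = -1, Q moves away from K toward the side with fewer gas moles, so the system shifts toward the side with more gas moles — to the left.
The individual effects push in opposite directions; without quantitative information the net direction cannot be determined.

cannot be determined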